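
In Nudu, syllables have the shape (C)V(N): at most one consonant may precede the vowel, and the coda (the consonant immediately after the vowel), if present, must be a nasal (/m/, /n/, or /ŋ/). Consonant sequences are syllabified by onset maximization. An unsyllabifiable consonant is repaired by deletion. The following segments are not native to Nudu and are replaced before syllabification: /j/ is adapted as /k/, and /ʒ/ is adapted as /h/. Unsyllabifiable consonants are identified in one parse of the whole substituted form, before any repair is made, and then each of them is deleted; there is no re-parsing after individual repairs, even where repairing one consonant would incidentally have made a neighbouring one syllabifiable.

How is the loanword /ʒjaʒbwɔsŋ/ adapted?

kawɔ

Substitution: /ʒ/ → /h/, /j/ → /k/, giving /hkahbwɔsŋ/.
Under (C)V(N), the unsyllabifiable consonants are /h/, /h/, /b/, /s/, /ŋ/ (only a nasal (/m/, /n/, or /ŋ/) is licensed in coda position; onsets are limited to one consonant).
Deleting the stranded consonants removes /h/, /h/, /b/, /s/, /ŋ/.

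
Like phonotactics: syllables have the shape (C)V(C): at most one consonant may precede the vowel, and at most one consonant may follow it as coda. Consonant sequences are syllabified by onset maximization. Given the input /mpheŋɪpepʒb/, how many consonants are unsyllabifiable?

4

Under (C)V(C), the unsyllabifiable consonants are /m/, /p/, /ʒ/, /b/ (at most one coda consonant is licensed; onsets are limited to one consonant).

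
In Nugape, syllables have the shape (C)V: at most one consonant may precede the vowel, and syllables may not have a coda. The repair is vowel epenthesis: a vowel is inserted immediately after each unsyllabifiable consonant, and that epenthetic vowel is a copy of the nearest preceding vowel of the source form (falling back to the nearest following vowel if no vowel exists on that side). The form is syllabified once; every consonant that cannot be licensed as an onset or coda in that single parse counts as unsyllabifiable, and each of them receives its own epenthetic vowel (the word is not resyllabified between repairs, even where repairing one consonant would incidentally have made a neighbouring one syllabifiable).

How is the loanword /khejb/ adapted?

kehejebe

Under (C)V, the unsyllabifiable consonants are /k/, /j/, /b/ (no codas are permitted; onsets are limited to one consonant).
Inserting the epenthetic vowel yields /k/ → /ke/, /j/ → /je/, /b/ → /be/.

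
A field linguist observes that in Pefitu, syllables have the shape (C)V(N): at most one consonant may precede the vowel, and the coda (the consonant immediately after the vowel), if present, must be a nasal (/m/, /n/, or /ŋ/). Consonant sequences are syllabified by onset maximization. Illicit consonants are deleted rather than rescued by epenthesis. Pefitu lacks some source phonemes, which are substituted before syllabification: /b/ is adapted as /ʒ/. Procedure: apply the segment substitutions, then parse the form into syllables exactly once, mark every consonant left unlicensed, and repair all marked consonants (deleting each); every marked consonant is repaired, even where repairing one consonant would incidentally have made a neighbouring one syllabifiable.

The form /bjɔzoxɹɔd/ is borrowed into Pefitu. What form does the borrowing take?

jɔzoɹɔ

Substitution: /b/ → /ʒ/, giving /ʒjɔzoxɹɔd/.
Under (C)V(N), the unsyllabifiable consonants are /ʒ/, /x/, /d/ (only a nasal (/m/, /n/, or /ŋ/) is licensed in coda position; onsets are limited to one consonant).
Deletion applies to /ʒ/, /x/, /d/.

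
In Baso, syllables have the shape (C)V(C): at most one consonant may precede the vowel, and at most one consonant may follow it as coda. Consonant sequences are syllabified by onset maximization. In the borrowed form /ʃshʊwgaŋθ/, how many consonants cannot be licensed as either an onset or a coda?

The consonants /ʃ/, /s/, /θ/ cannot be parsed into a legal (C)V(C) syllable (at most one coda consonant is licensed; onsets are limited to one consonant).

3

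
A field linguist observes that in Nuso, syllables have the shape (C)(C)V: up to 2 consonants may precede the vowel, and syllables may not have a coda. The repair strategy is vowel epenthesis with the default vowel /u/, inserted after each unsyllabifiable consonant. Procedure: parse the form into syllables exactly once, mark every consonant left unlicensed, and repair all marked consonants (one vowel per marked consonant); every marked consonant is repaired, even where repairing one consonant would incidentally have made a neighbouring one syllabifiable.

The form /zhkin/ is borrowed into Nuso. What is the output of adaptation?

zuhkinu

Syllabifying with onset maximization leaves /z/, /n/ stranded (no codas are permitted; onsets may contain at most 2 consonants).
Epenthesis after each stranded consonant: /z/ → /zu/, /n/ → /nu/.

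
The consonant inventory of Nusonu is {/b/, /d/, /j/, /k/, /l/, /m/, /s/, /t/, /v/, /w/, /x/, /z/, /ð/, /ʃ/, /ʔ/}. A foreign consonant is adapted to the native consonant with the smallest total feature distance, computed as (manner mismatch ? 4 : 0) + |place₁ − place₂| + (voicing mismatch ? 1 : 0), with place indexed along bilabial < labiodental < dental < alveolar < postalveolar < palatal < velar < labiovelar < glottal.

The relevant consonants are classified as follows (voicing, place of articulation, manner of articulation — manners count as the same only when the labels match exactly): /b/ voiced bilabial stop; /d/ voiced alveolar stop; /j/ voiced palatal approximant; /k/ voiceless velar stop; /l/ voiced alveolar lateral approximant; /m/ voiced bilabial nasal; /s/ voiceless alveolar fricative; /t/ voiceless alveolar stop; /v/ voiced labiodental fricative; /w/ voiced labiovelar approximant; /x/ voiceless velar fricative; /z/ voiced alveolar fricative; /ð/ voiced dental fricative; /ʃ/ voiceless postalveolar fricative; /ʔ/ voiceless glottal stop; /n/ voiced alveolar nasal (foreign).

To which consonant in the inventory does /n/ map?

/m/ is closest: same manner (nasal), place distance 3 (alveolar→bilabial), same voicing; total 3. Next closest is /d/ at distance 4.

m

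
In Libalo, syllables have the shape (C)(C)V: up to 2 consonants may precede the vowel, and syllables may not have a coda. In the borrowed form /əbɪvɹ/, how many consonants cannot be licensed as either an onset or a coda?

2

Syllabifying with onset maximization leaves /v/, /ɹ/ stranded (no codas are permitted; onsets may contain at most 2 consonants).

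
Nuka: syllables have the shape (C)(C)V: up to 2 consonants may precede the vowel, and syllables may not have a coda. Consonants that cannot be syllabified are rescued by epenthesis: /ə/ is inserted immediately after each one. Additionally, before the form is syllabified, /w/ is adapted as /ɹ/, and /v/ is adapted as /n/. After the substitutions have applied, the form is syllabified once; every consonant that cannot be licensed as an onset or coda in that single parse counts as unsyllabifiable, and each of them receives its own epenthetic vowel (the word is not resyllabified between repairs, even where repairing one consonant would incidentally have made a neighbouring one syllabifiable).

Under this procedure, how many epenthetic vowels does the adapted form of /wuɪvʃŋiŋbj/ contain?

4

After substitution the input is /ɹuɪnʃŋiŋbj/.
The unsyllabifiable consonants are /n/, /ŋ/, /b/, /j/; each receives one epenthetic vowel.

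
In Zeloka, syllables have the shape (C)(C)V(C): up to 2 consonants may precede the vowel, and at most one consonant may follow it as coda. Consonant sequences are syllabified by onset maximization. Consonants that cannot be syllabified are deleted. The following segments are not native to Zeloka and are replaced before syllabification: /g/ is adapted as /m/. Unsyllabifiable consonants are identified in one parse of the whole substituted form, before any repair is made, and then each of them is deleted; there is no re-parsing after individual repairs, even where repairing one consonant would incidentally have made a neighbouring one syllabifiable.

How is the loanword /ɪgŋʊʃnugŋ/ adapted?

Substitution: /g/ → /m/, giving /ɪmŋʊʃnumŋ/.
Under (C)(C)V(C), the unsyllabifiable consonants are /ŋ/ (at most one coda consonant is licensed; onsets may contain at most 2 consonants).
Deleting the stranded consonants removes /ŋ/.

ɪmŋʊʃnum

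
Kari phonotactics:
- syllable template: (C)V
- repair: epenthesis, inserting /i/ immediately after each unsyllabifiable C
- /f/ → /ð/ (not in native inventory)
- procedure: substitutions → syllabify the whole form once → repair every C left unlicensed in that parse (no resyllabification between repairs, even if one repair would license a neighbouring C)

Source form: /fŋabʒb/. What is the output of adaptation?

ðiŋabiʒibi

Substitution: /f/ → /ð/, giving /ðŋabʒb/.
Syllabifying with onset maximization leaves /ð/, /b/, /ʒ/, /b/ stranded (no codas are permitted; onsets are limited to one consonant).
Each unlicensed consonant becomes the onset of a new syllable: /ð/ → /ði/, /b/ → /bi/, /ʒ/ → /ʒi/, /b/ → /bi/.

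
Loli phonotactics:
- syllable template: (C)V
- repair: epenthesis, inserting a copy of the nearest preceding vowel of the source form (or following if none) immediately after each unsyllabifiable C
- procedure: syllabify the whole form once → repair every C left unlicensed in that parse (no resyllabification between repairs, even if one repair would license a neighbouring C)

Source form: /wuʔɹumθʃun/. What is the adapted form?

The consonants /ʔ/, /m/, /θ/, /n/ cannot be parsed into a legal (C)V syllable (no codas are permitted; onsets are limited to one consonant).
Each unlicensed consonant becomes the onset of a new syllable: /ʔ/ → /ʔu/, /m/ → /mu/, /θ/ → /θu/, /n/ → /nu/.

wuʔuɹumuθuʃunu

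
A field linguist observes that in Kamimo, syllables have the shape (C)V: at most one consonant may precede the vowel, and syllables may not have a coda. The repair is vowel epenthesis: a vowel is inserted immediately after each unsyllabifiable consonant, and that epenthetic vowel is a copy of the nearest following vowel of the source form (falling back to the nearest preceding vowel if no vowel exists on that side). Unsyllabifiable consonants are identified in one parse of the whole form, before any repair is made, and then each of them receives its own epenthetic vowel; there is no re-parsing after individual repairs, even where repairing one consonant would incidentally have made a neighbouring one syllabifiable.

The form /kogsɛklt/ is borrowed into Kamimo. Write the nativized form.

The consonants /g/, /k/, /l/, /t/ cannot be parsed into a legal (C)V syllable (no codas are permitted; onsets are limited to one consonant).
Epenthesis after each stranded consonant: /g/ → /gɛ/, /k/ → /kɛ/, /l/ → /lɛ/, /t/ → /tɛ/.

kogɛsɛkɛlɛtɛ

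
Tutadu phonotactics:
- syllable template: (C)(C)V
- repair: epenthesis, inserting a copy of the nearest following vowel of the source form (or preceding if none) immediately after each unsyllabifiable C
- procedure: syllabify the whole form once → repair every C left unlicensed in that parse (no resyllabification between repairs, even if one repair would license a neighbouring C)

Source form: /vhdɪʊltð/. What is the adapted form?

vɪhdɪʊlʊtʊðʊ

Under (C)(C)V, the unsyllabifiable consonants are /v/, /l/, /t/, /ð/ (no codas are permitted; onsets may contain at most 2 consonants).
Inserting the epenthetic vowel yields /v/ → /vɪ/, /l/ → /lʊ/, /t/ → /tʊ/, /ð/ → /ðʊ/.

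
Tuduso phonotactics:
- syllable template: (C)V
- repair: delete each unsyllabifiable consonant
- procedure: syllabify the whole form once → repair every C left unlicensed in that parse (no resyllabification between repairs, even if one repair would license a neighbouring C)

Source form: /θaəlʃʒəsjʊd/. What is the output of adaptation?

The consonants /l/, /ʃ/, /s/, /d/ cannot be parsed into a legal (C)V syllable (no codas are permitted; onsets are limited to one consonant).
Each unlicensed consonant is deleted: /l/, /ʃ/, /s/, /d/.

θaəʒəjʊ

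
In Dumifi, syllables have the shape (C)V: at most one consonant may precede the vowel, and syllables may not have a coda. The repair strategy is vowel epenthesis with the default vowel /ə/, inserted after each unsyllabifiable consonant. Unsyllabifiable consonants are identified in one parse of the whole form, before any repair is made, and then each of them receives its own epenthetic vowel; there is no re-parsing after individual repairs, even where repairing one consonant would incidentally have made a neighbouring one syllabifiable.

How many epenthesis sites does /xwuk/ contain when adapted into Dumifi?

The unsyllabifiable consonants are /x/, /k/; each receives one epenthetic vowel.

2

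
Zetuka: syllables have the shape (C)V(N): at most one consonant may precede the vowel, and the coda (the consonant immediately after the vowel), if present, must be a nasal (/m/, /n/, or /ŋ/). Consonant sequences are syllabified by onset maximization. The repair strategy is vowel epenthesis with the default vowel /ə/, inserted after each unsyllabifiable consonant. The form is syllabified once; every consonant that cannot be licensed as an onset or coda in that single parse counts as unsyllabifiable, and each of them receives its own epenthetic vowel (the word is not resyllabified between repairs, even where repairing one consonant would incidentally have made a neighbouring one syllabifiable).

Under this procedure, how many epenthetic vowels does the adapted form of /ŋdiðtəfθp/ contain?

The unsyllabifiable consonants are /ŋ/, /ð/, /f/, /θ/, /p/; each receives one epenthetic vowel.

5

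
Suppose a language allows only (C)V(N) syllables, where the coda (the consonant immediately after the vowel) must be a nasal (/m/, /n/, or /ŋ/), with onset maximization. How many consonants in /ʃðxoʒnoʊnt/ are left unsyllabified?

4

The consonants /ʃ/, /ð/, /ʒ/, /t/ cannot be parsed into a legal (C)V(N) syllable (only a nasal (/m/, /n/, or /ŋ/) is licensed in coda position; onsets are limited to one consonant).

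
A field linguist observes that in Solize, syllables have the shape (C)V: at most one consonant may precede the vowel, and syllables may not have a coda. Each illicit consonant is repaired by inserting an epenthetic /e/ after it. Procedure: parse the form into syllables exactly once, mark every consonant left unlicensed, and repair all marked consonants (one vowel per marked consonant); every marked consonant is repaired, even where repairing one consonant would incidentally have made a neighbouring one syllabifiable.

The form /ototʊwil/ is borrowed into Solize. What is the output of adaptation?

The consonants /l/ cannot be parsed into a legal (C)V syllable (no codas are permitted; onsets are limited to one consonant).
Inserting the epenthetic vowel yields /l/ → /le/.

ototʊwile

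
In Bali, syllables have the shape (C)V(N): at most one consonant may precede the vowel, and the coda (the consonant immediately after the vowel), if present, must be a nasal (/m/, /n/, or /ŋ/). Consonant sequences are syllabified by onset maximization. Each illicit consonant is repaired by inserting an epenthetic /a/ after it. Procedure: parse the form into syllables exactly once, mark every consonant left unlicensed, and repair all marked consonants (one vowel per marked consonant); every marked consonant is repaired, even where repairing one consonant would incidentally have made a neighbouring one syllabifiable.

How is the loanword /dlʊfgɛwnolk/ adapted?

The consonants /d/, /f/, /w/, /l/, /k/ cannot be parsed into a legal (C)V(N) syllable (only a nasal (/m/, /n/, or /ŋ/) is licensed in coda position; onsets are limited to one consonant).
Each unlicensed consonant becomes the onset of a new syllable: /d/ → /da/, /f/ → /fa/, /w/ → /wa/, /l/ → /la/, /k/ → /ka/.

dalʊfagɛwanolaka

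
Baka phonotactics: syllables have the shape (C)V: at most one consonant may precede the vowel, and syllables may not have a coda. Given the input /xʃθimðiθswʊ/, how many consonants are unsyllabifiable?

The consonants /x/, /ʃ/, /m/, /θ/, /s/ cannot be parsed into a legal (C)V syllable (no codas are permitted; onsets are limited to one consonant).

5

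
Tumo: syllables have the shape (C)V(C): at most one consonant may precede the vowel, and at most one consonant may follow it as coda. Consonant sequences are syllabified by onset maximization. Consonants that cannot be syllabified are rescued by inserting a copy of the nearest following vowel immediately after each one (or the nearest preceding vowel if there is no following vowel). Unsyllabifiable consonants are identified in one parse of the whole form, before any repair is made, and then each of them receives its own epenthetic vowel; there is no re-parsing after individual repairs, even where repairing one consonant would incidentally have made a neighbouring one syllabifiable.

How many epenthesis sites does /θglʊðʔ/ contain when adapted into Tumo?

The unsyllabifiable consonants are /θ/, /g/, /ʔ/; each receives one epenthetic vowel.

3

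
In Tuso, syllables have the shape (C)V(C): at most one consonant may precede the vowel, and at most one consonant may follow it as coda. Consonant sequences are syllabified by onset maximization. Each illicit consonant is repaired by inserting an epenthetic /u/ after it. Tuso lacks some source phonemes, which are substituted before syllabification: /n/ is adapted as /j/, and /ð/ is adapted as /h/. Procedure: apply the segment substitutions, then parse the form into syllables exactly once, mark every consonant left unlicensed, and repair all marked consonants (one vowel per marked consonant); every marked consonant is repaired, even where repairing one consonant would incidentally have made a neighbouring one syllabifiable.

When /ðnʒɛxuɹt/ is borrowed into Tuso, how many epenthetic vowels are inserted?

After substitution the input is /hjʒɛxuɹt/.
The unsyllabifiable consonants are /h/, /j/, /t/; each receives one epenthetic vowel.

3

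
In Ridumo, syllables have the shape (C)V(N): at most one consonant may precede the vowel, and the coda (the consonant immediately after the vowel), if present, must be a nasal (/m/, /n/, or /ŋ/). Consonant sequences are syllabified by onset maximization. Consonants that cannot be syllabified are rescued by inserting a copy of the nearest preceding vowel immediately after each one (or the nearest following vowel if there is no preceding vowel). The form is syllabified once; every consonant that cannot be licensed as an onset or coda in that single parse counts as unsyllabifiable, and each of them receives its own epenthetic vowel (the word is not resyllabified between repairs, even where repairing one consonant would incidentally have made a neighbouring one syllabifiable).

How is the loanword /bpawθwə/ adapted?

Syllabifying with onset maximization leaves /b/, /w/, /θ/ stranded (only a nasal (/m/, /n/, or /ŋ/) is licensed in coda position; onsets are limited to one consonant).
Each unlicensed consonant becomes the onset of a new syllable: /b/ → /ba/, /w/ → /wa/, /θ/ → /θa/.

bapawaθawə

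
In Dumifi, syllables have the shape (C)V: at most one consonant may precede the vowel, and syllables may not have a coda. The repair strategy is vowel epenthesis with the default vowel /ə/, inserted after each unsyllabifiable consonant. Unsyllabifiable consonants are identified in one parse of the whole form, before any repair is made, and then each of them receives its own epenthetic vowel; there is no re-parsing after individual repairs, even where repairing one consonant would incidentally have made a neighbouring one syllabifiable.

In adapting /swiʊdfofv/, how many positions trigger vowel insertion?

The unsyllabifiable consonants are /s/, /d/, /f/, /v/; each receives one epenthetic vowel.

4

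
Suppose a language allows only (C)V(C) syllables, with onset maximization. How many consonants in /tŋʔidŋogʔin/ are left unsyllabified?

The consonants /t/, /ŋ/ cannot be parsed into a legal (C)V(C) syllable (at most one coda consonant is licensed; onsets are limited to one consonant).

2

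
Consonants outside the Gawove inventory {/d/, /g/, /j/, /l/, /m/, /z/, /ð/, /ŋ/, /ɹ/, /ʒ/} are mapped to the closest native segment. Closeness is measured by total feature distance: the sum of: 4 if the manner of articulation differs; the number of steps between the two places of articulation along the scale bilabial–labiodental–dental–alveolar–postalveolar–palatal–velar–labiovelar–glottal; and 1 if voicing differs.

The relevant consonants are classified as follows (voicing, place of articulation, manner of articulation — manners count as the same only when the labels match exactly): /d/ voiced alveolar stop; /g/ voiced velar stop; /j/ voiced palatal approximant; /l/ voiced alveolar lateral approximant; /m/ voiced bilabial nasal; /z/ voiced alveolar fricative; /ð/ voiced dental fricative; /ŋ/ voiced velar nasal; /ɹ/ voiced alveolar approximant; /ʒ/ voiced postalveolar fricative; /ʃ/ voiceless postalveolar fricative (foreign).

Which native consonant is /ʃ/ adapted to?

/ʒ/ is closest: same manner (fricative), place distance 0 (postalveolar→postalveolar), voicing differs (+1); total 1. Next closest is /z/ at distance 2.

ʒ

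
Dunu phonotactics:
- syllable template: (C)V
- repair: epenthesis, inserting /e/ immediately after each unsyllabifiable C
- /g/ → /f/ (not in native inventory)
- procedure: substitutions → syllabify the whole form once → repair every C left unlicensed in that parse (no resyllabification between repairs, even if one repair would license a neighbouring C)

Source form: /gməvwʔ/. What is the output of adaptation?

Substitution: /g/ → /f/, giving /fməvwʔ/.
The consonants /f/, /v/, /w/, /ʔ/ cannot be parsed into a legal (C)V syllable (no codas are permitted; onsets are limited to one consonant).
Epenthesis after each stranded consonant: /f/ → /fe/, /v/ → /ve/, /w/ → /we/, /ʔ/ → /ʔe/.

feməveweʔe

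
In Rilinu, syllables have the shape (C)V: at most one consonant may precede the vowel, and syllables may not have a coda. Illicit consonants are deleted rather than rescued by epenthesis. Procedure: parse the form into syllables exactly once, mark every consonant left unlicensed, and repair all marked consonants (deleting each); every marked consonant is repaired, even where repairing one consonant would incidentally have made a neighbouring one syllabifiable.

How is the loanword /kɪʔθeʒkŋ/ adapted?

kɪθe

Syllabifying with onset maximization leaves /ʔ/, /ʒ/, /k/, /ŋ/ stranded (no codas are permitted; onsets are limited to one consonant).
Deletion applies to /ʔ/, /ʒ/, /k/, /ŋ/.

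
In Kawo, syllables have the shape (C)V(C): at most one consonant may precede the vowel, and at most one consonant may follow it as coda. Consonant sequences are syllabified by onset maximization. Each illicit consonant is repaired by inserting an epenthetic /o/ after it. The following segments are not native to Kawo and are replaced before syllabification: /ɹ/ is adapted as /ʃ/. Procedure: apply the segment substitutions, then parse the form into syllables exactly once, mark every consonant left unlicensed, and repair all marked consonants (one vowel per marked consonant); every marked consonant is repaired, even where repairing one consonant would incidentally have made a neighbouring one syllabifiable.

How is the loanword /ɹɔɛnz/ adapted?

Substitution: /ɹ/ → /ʃ/, giving /ʃɔɛnz/.
Syllabifying with onset maximization leaves /z/ stranded (at most one coda consonant is licensed; onsets are limited to one consonant).
Each unlicensed consonant becomes the onset of a new syllable: /z/ → /zo/.

ʃɔɛnzo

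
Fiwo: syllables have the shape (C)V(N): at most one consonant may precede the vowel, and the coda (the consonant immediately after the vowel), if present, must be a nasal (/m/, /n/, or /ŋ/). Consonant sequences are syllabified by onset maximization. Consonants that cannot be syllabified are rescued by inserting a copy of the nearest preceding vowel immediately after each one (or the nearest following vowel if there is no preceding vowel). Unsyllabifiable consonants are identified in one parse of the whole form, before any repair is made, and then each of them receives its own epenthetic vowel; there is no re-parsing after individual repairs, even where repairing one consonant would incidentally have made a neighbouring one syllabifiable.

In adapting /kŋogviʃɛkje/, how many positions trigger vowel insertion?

3

The unsyllabifiable consonants are /k/, /g/, /k/; each receives one epenthetic vowel.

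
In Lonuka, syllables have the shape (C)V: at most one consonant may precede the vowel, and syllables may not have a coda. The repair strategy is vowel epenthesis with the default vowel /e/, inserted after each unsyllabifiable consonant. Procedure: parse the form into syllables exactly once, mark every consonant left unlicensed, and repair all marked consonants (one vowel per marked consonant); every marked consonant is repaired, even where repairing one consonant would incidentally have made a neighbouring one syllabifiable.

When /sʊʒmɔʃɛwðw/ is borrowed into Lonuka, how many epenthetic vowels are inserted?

4

The unsyllabifiable consonants are /ʒ/, /w/, /ð/, /w/; each receives one epenthetic vowel.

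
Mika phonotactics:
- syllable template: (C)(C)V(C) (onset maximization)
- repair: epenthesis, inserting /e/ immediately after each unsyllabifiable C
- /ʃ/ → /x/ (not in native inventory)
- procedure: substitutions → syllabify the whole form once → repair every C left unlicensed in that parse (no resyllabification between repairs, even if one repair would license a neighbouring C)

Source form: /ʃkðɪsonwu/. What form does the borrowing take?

Substitution: /ʃ/ → /x/, giving /xkðɪsonwu/.
Syllabifying with onset maximization leaves /x/ stranded (at most one coda consonant is licensed; onsets may contain at most 2 consonants).
Each unlicensed consonant becomes the onset of a new syllable: /x/ → /xe/.

xekðɪsonwu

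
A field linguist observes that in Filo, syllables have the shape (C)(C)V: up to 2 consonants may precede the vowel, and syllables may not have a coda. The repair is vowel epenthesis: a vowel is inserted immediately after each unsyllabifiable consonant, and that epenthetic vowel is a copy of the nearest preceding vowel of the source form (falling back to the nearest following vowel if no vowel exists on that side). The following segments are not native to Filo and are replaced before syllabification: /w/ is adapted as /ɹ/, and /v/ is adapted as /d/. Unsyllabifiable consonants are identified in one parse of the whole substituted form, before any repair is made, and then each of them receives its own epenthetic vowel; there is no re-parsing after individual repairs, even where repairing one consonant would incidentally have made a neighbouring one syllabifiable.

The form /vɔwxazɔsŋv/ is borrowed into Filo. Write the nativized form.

Substitution: /v/ → /d/, /w/ → /ɹ/, giving /dɔɹxazɔsŋd/.
Under (C)(C)V, the unsyllabifiable consonants are /s/, /ŋ/, /d/ (no codas are permitted; onsets may contain at most 2 consonants).
Epenthesis after each stranded consonant: /s/ → /sɔ/, /ŋ/ → /ŋɔ/, /d/ → /dɔ/.

dɔɹxazɔsɔŋɔdɔ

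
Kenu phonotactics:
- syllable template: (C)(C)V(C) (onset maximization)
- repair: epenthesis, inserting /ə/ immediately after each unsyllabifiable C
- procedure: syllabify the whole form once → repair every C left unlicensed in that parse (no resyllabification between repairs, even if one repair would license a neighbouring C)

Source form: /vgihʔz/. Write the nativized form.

vgihʔəzə

The consonants /ʔ/, /z/ cannot be parsed into a legal (C)(C)V(C) syllable (at most one coda consonant is licensed; onsets may contain at most 2 consonants).
Each unlicensed consonant becomes the onset of a new syllable: /ʔ/ → /ʔə/, /z/ → /zə/.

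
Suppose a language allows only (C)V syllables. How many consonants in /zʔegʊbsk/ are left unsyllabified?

4

The consonants /z/, /b/, /s/, /k/ cannot be parsed into a legal (C)V syllable (no codas are permitted; onsets are limited to one consonant).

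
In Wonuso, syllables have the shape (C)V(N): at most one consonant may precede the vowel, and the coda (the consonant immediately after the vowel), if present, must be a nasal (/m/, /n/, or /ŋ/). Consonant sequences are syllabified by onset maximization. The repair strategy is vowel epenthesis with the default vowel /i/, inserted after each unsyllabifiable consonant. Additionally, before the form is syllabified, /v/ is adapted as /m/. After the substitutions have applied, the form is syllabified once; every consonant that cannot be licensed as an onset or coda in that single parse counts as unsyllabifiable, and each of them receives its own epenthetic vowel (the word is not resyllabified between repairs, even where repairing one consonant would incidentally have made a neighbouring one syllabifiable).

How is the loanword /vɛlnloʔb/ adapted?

mɛliniloʔibi

Substitution: /v/ → /m/, giving /mɛlnloʔb/.
Under (C)V(N), the unsyllabifiable consonants are /l/, /n/, /ʔ/, /b/ (only a nasal (/m/, /n/, or /ŋ/) is licensed in coda position; onsets are limited to one consonant).
Each unlicensed consonant becomes the onset of a new syllable: /l/ → /li/, /n/ → /ni/, /ʔ/ → /ʔi/, /b/ → /bi/.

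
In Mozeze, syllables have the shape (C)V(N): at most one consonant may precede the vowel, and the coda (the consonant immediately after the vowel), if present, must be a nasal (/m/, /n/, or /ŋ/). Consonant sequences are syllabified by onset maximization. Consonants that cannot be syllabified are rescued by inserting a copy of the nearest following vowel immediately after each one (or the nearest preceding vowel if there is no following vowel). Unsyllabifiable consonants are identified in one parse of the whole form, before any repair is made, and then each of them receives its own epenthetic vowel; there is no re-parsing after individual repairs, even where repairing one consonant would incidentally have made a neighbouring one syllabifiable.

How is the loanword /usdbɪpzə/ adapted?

Under (C)V(N), the unsyllabifiable consonants are /s/, /d/, /p/ (only a nasal (/m/, /n/, or /ŋ/) is licensed in coda position; onsets are limited to one consonant).
Inserting the epenthetic vowel yields /s/ → /sɪ/, /d/ → /dɪ/, /p/ → /pə/.

usɪdɪbɪpəzə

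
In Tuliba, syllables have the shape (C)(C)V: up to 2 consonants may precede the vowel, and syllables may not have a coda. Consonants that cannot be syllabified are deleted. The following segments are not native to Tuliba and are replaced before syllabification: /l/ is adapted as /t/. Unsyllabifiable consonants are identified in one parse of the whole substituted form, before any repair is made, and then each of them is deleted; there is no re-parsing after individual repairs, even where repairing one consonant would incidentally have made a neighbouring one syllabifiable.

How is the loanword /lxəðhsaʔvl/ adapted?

txəhsa

Substitution: /l/ → /t/, giving /txəðhsaʔvt/.
Under (C)(C)V, the unsyllabifiable consonants are /ð/, /ʔ/, /v/, /t/ (no codas are permitted; onsets may contain at most 2 consonants).
Each unlicensed consonant is deleted: /ð/, /ʔ/, /v/, /t/.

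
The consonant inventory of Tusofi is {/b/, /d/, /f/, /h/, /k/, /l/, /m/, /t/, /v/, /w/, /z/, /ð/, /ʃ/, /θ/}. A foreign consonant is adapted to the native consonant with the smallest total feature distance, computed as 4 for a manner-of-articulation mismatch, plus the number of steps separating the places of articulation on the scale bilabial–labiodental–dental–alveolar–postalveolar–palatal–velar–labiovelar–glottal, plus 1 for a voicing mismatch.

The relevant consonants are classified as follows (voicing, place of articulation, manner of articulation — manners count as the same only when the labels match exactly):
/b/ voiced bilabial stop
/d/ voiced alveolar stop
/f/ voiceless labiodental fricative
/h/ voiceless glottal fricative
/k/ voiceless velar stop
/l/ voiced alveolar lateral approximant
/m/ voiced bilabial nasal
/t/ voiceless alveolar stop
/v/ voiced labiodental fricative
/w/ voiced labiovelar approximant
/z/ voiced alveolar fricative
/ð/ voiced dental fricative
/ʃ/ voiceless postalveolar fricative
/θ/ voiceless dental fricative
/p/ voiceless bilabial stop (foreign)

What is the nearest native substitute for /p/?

/b/ is closest: same manner (stop), place distance 0 (bilabial→bilabial), voicing differs (+1); total 1. Next closest is /t/ at distance 3.

b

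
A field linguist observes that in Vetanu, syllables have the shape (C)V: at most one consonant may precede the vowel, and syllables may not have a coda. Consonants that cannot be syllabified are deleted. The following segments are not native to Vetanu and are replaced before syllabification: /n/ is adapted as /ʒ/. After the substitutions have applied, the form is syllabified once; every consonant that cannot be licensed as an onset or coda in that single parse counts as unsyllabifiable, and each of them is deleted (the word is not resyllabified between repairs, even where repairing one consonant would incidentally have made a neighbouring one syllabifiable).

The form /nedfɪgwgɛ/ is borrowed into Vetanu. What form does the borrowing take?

ʒefɪgɛ

Substitution: /n/ → /ʒ/, giving /ʒedfɪgwgɛ/.
Under (C)V, the unsyllabifiable consonants are /d/, /g/, /w/ (no codas are permitted; onsets are limited to one consonant).
Deleting the stranded consonants removes /d/, /g/, /w/.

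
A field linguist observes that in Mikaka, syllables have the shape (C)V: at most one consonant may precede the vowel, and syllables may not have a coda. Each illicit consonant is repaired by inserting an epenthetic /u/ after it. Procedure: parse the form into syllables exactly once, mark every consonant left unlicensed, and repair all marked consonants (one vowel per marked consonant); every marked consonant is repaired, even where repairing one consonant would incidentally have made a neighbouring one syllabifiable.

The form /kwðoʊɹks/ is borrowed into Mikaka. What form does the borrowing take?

Syllabifying with onset maximization leaves /k/, /w/, /ɹ/, /k/, /s/ stranded (no codas are permitted; onsets are limited to one consonant).
Each unlicensed consonant becomes the onset of a new syllable: /k/ → /ku/, /w/ → /wu/, /ɹ/ → /ɹu/, /k/ → /ku/, /s/ → /su/.

kuwuðoʊɹukusu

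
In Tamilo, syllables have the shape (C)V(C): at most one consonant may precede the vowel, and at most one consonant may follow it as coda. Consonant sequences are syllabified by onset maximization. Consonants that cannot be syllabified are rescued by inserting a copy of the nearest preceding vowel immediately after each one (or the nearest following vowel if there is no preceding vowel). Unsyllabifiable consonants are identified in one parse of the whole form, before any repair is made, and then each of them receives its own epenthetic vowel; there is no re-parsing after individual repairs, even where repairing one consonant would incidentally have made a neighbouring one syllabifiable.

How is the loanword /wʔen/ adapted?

weʔen

Under (C)V(C), the unsyllabifiable consonants are /w/ (at most one coda consonant is licensed; onsets are limited to one consonant).
Epenthesis after each stranded consonant: /w/ → /we/.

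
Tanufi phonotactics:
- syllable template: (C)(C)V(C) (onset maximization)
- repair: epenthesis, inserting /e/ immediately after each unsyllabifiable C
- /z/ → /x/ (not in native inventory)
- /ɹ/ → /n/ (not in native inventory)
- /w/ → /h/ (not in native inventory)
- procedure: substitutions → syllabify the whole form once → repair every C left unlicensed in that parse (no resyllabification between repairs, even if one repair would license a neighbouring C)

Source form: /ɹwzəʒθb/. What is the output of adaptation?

Substitution: /ɹ/ → /n/, /w/ → /h/, /z/ → /x/, giving /nhxəʒθb/.
The consonants /n/, /θ/, /b/ cannot be parsed into a legal (C)(C)V(C) syllable (at most one coda consonant is licensed; onsets may contain at most 2 consonants).
Epenthesis after each stranded consonant: /n/ → /ne/, /θ/ → /θe/, /b/ → /be/.

nehxəʒθebe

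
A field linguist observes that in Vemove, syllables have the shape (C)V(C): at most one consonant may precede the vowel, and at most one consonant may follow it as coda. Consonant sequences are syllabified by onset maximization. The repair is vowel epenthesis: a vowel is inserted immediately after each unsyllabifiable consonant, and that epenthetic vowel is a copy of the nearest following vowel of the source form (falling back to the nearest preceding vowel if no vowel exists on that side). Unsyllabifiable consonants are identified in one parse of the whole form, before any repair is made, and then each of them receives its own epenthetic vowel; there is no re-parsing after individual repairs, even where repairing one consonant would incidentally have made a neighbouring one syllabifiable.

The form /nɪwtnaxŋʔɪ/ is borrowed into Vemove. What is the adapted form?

Syllabifying with onset maximization leaves /t/, /ŋ/ stranded (at most one coda consonant is licensed; onsets are limited to one consonant).
Each unlicensed consonant becomes the onset of a new syllable: /t/ → /ta/, /ŋ/ → /ŋɪ/.

nɪwtanaxŋɪʔɪ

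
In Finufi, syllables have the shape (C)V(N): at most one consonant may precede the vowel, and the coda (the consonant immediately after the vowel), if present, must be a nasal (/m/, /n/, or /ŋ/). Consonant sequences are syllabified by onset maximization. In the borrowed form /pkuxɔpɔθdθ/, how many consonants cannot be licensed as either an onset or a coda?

Under (C)V(N), the unsyllabifiable consonants are /p/, /θ/, /d/, /θ/ (only a nasal (/m/, /n/, or /ŋ/) is licensed in coda position; onsets are limited to one consonant).

4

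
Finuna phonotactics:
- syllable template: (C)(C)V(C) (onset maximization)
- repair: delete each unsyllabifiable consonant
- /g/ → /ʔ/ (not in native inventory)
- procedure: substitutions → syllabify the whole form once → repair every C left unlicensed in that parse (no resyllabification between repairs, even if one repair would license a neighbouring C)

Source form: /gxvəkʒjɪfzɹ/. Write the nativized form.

Substitution: /g/ → /ʔ/, giving /ʔxvəkʒjɪfzɹ/.
Under (C)(C)V(C), the unsyllabifiable consonants are /ʔ/, /z/, /ɹ/ (at most one coda consonant is licensed; onsets may contain at most 2 consonants).
Deletion applies to /ʔ/, /z/, /ɹ/.

xvəkʒjɪf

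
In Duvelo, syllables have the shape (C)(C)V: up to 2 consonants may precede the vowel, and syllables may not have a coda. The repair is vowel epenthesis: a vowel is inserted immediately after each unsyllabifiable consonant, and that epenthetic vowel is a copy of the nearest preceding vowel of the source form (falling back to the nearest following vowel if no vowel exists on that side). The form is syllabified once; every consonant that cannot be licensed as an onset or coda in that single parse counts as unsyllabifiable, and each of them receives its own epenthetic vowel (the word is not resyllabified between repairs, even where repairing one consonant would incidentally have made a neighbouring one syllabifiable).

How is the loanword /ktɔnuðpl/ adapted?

ktɔnuðupulu

Syllabifying with onset maximization leaves /ð/, /p/, /l/ stranded (no codas are permitted; onsets may contain at most 2 consonants).
Inserting the epenthetic vowel yields /ð/ → /ðu/, /p/ → /pu/, /l/ → /lu/.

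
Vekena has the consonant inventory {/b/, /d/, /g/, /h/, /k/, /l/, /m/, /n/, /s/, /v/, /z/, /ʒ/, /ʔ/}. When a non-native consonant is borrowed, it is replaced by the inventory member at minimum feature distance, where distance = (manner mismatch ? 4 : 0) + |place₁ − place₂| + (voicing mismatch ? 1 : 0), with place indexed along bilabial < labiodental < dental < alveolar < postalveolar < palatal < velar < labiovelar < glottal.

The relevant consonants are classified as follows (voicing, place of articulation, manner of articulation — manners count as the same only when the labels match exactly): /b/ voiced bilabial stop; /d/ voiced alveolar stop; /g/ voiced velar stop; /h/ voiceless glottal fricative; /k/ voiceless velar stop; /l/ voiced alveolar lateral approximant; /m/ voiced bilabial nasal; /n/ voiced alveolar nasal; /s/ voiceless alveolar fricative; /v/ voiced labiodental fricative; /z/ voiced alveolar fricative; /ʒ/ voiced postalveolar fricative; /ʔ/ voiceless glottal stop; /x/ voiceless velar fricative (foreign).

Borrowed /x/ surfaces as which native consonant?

/h/ is closest: same manner (fricative), place distance 2 (velar→glottal), same voicing; total 2. Next closest is /s/ at distance 3.

h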